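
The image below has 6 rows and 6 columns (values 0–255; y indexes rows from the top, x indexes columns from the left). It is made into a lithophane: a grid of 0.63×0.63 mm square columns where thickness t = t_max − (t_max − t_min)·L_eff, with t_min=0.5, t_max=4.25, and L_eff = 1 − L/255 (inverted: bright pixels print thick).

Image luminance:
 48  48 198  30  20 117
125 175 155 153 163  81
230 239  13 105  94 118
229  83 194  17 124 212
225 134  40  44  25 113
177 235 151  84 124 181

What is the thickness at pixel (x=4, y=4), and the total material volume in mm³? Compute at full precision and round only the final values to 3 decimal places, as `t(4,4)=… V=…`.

span = t_max - t_min = 4.25 - 0.5 = 3.750
L(4,4) = 25, L_eff = 1 - 25/255 = 0.901961 (inverted)
t(4,4) = 4.25 - 3.750·0.901961 = 0.868
Σt over all 6·6 pixels = 1432/17 ≈ 84.2352941
V = pitch²·Σt = 0.63²·1432/17 = 33.433

t(4,4)=0.868 V=33.433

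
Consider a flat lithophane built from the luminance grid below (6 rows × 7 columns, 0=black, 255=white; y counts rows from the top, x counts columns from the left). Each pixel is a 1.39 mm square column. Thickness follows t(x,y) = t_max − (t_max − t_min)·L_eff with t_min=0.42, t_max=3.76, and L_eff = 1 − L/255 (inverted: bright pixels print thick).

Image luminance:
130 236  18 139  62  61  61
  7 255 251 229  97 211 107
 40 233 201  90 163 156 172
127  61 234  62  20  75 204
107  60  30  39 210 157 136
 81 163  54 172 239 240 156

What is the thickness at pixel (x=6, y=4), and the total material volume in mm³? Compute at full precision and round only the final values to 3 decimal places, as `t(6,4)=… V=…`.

t(6,4)=2.201 V=174.433

span = t_max - t_min = 3.76 - 0.42 = 3.340
L(6,4) = 136, L_eff = 1 - 136/255 = 0.466667 (inverted)
t(6,4) = 3.76 - 3.340·0.466667 = 2.201
Σt over all 6·7 pixels = 575546/6375 ≈ 90.2817255
V = pitch²·Σt = 1.39²·575546/6375 = 174.433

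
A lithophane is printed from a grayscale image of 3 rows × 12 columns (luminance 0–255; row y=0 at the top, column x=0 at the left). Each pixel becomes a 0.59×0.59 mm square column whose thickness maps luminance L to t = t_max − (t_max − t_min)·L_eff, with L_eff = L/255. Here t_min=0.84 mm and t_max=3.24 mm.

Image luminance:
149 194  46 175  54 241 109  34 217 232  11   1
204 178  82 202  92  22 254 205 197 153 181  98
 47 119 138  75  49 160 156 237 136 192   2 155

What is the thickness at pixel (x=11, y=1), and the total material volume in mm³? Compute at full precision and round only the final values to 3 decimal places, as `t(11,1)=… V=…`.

t(11,1)=2.318 V=24.886

span = t_max - t_min = 3.24 - 0.84 = 2.400
L(11,1) = 98, L_eff = 98/255 = 0.384314
t(11,1) = 3.24 - 2.400·0.384314 = 2.318
Σt over all 3·12 pixels = 30384/425 ≈ 71.4917647
V = pitch²·Σt = 0.59²·30384/425 = 24.886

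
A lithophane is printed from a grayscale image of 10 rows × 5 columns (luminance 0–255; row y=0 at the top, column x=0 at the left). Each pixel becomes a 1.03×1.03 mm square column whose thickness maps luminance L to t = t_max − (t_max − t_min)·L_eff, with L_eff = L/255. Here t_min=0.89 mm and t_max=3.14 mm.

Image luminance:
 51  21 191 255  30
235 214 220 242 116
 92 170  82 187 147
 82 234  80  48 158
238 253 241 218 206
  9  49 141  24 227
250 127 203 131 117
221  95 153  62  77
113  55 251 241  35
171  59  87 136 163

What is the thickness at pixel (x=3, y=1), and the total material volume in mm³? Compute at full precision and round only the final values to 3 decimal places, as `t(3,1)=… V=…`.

t(3,1)=1.005 V=99.088

span = t_max - t_min = 3.14 - 0.89 = 2.250
L(3,1) = 242, L_eff = 242/255 = 0.949020
t(3,1) = 3.14 - 2.250·0.949020 = 1.005
Σt over all 10·5 pixels = 93.4
V = pitch²·Σt = 1.03²·93.4 = 99.088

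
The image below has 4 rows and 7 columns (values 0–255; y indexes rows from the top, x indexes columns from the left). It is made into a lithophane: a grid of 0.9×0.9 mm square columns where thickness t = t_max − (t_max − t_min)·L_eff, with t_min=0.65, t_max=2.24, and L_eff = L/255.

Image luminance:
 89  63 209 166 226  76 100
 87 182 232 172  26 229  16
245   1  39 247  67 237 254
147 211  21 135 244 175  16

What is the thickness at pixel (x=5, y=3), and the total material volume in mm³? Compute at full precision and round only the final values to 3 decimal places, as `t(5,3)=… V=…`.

t(5,3)=1.149 V=31.045

span = t_max - t_min = 2.24 - 0.65 = 1.590
L(5,3) = 175, L_eff = 175/255 = 0.686275
t(5,3) = 2.24 - 1.590·0.686275 = 1.149
Σt over all 4·7 pixels = 81446/2125 ≈ 38.3275294
V = pitch²·Σt = 0.9²·81446/2125 = 31.045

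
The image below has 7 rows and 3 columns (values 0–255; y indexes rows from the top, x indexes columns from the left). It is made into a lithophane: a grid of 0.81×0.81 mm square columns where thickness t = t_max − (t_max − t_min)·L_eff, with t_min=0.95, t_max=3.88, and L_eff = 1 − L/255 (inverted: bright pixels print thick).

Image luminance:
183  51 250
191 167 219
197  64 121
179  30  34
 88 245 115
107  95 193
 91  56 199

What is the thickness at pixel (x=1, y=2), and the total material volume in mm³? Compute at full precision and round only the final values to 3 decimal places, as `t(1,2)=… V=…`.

span = t_max - t_min = 3.88 - 0.95 = 2.930
L(1,2) = 64, L_eff = 1 - 64/255 = 0.749020 (inverted)
t(1,2) = 3.88 - 2.930·0.749020 = 1.685
Σt over all 7·3 pixels = 13511/255 ≈ 52.9843137
V = pitch²·Σt = 0.81²·13511/255 = 34.763

t(1,2)=1.685 V=34.763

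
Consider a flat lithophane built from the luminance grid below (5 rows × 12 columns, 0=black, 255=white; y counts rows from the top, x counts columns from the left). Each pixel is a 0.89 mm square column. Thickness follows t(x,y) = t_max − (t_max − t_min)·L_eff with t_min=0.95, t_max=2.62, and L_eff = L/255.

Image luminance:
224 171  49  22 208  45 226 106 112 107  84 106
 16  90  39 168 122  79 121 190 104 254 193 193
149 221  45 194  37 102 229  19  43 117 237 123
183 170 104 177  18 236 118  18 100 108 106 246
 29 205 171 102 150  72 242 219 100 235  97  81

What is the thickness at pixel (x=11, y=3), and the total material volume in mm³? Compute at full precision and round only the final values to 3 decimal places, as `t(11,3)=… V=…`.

span = t_max - t_min = 2.62 - 0.95 = 1.670
L(11,3) = 246, L_eff = 246/255 = 0.964706
t(11,3) = 2.62 - 1.670·0.964706 = 1.009
Σt over all 5·12 pixels = 675164/6375 ≈ 105.9080784
V = pitch²·Σt = 0.89²·675164/6375 = 83.890

t(11,3)=1.009 V=83.890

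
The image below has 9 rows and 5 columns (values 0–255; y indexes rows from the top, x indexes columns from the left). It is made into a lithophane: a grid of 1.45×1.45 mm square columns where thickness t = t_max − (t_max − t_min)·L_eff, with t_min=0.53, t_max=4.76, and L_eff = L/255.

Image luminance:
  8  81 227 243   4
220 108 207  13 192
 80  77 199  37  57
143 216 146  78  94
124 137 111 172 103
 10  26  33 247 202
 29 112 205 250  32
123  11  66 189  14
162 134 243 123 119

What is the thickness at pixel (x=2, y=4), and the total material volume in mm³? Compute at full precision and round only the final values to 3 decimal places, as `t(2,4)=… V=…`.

span = t_max - t_min = 4.76 - 0.53 = 4.230
L(2,4) = 111, L_eff = 111/255 = 0.435294
t(2,4) = 4.76 - 4.230·0.435294 = 2.919
Σt over all 9·5 pixels = 1058313/8500 ≈ 124.5074118
V = pitch²·Σt = 1.45²·1058313/8500 = 261.777

t(2,4)=2.919 V=261.777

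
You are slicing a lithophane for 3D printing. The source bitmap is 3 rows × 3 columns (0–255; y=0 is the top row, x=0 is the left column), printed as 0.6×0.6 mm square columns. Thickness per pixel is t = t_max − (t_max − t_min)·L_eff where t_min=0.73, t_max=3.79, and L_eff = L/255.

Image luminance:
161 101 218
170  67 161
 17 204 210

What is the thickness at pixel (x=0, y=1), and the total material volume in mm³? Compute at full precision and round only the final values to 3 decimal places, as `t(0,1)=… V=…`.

t(0,1)=1.750 V=6.625

span = t_max - t_min = 3.79 - 0.73 = 3.060
L(0,1) = 170, L_eff = 170/255 = 0.666667
t(0,1) = 3.79 - 3.060·0.666667 = 1.750
Σt over all 3·3 pixels = 18.402
V = pitch²·Σt = 0.6²·18.402 = 6.625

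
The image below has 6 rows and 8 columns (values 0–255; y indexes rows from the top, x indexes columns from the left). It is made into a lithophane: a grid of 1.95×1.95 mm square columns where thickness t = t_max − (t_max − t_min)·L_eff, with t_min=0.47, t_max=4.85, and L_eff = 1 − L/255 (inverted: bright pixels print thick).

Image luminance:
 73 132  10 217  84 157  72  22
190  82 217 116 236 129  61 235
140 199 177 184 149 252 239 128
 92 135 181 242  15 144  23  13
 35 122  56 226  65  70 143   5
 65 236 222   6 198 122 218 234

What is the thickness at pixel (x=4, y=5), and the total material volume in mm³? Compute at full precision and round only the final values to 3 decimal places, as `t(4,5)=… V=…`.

span = t_max - t_min = 4.85 - 0.47 = 4.380
L(4,5) = 198, L_eff = 1 - 198/255 = 0.223529 (inverted)
t(4,5) = 4.85 - 4.380·0.223529 = 3.871
Σt over all 6·8 pixels = 560817/4250 ≈ 131.9569412
V = pitch²·Σt = 1.95²·560817/4250 = 501.766

t(4,5)=3.871 V=501.766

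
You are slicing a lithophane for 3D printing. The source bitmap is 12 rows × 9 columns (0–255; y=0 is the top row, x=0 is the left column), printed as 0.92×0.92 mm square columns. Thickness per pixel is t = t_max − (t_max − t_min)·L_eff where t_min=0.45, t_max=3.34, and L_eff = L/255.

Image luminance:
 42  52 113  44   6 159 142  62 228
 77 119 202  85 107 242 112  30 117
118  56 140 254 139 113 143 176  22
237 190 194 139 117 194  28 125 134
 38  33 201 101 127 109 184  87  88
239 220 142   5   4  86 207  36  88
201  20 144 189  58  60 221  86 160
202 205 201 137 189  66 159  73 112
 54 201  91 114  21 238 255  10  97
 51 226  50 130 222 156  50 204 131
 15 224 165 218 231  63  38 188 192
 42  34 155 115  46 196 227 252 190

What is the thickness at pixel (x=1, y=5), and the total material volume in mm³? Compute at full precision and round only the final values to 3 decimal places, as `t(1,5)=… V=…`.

t(1,5)=0.847 V=172.668

span = t_max - t_min = 3.34 - 0.45 = 2.890
L(1,5) = 220, L_eff = 220/255 = 0.862745
t(1,5) = 3.34 - 2.890·0.862745 = 0.847
Σt over all 12·9 pixels = 76501/375 ≈ 204.0026667
V = pitch²·Σt = 0.92²·76501/375 = 172.668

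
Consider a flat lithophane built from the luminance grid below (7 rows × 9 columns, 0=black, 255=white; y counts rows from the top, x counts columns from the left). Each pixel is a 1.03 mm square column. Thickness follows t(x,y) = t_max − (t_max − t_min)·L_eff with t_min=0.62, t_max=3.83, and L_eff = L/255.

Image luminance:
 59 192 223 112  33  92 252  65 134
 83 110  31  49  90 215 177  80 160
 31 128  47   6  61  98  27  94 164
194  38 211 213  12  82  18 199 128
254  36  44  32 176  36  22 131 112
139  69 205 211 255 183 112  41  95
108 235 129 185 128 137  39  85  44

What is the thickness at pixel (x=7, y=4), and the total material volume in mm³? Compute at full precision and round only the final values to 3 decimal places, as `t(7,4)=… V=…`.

span = t_max - t_min = 3.83 - 0.62 = 3.210
L(7,4) = 131, L_eff = 131/255 = 0.513725
t(7,4) = 3.83 - 3.210·0.513725 = 2.181
Σt over all 7·9 pixels = 321452/2125 ≈ 151.2715294
V = pitch²·Σt = 1.03²·321452/2125 = 160.484

t(7,4)=2.181 V=160.484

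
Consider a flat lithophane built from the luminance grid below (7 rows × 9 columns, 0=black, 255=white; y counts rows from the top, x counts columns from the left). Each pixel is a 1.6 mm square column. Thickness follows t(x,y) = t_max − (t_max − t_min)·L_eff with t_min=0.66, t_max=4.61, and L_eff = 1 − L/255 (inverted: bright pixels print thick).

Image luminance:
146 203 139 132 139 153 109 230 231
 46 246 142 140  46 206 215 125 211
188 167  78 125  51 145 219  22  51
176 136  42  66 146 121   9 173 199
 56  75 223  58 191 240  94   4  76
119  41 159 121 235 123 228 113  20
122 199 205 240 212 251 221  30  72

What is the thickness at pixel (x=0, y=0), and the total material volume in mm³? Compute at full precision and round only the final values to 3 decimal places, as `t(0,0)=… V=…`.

t(0,0)=2.922 V=451.482

span = t_max - t_min = 4.61 - 0.66 = 3.950
L(0,0) = 146, L_eff = 1 - 146/255 = 0.427451 (inverted)
t(0,0) = 4.61 - 3.950·0.427451 = 2.922
Σt over all 7·9 pixels = 899437/5100 ≈ 176.3601961
V = pitch²·Σt = 1.6²·899437/5100 = 451.482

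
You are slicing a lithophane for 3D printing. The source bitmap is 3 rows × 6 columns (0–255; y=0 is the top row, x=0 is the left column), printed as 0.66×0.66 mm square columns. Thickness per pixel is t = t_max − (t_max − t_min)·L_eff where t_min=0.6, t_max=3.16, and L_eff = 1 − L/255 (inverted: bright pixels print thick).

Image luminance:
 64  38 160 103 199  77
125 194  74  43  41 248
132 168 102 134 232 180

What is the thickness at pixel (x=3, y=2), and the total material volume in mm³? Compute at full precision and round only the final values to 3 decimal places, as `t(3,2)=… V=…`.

span = t_max - t_min = 3.16 - 0.6 = 2.560
L(3,2) = 134, L_eff = 1 - 134/255 = 0.474510 (inverted)
t(3,2) = 3.16 - 2.560·0.474510 = 1.945
Σt over all 3·6 pixels = 216946/6375 ≈ 34.0307451
V = pitch²·Σt = 0.66²·216946/6375 = 14.824

t(3,2)=1.945 V=14.824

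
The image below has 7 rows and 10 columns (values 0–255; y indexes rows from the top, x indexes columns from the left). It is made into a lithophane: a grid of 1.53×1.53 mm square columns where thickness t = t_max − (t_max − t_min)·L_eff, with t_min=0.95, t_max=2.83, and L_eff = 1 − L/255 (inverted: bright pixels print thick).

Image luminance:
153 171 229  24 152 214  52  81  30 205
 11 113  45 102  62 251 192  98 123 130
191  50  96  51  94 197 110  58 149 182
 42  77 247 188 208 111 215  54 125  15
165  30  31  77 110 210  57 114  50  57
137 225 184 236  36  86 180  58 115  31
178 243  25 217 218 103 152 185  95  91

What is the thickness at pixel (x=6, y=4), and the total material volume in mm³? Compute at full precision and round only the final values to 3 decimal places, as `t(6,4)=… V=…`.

t(6,4)=1.370 V=303.989

span = t_max - t_min = 2.83 - 0.95 = 1.880
L(6,4) = 57, L_eff = 1 - 57/255 = 0.776471 (inverted)
t(6,4) = 2.83 - 1.880·0.776471 = 1.370
Σt over all 7·10 pixels = 1655711/12750 ≈ 129.8596863
V = pitch²·Σt = 1.53²·1655711/12750 = 303.989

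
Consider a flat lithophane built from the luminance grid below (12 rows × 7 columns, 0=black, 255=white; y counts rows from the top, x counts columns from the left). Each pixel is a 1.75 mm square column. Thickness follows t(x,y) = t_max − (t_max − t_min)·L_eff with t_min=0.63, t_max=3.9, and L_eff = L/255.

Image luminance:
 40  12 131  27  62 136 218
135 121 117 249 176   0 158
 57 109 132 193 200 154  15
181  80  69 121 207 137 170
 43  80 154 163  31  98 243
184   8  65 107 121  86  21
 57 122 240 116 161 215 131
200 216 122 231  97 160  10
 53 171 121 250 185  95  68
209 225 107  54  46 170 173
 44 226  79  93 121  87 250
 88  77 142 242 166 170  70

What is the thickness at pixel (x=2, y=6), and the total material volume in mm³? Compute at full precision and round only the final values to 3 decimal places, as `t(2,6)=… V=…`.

span = t_max - t_min = 3.9 - 0.63 = 3.270
L(2,6) = 240, L_eff = 240/255 = 0.941176
t(2,6) = 3.9 - 3.270·0.941176 = 0.822
Σt over all 12·7 pixels = 1621461/8500 ≈ 190.7601176
V = pitch²·Σt = 1.75²·1621461/8500 = 584.203

t(2,6)=0.822 V=584.203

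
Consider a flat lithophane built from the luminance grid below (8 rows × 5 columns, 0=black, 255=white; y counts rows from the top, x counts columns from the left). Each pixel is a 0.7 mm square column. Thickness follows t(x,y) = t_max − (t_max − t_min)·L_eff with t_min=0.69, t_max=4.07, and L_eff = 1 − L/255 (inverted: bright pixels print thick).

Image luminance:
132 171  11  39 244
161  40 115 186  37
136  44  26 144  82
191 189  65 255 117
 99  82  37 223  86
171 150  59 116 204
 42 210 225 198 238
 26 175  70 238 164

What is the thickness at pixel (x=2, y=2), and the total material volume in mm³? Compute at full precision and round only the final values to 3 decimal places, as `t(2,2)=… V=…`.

t(2,2)=1.035 V=47.285

span = t_max - t_min = 4.07 - 0.69 = 3.380
L(2,2) = 26, L_eff = 1 - 26/255 = 0.898039 (inverted)
t(2,2) = 4.07 - 3.380·0.898039 = 1.035
Σt over all 8·5 pixels = 615181/6375 ≈ 96.4989804
V = pitch²·Σt = 0.7²·615181/6375 = 47.285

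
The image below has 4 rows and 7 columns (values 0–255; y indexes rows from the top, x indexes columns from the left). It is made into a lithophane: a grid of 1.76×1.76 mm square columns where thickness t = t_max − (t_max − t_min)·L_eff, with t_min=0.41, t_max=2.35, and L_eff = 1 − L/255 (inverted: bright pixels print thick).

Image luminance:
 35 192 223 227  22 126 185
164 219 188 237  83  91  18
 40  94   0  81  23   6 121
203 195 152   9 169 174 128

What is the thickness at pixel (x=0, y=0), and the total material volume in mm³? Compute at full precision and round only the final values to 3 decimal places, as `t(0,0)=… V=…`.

span = t_max - t_min = 2.35 - 0.41 = 1.940
L(0,0) = 35, L_eff = 1 - 35/255 = 0.862745 (inverted)
t(0,0) = 2.35 - 1.940·0.862745 = 0.676
Σt over all 4·7 pixels = 31777/850 ≈ 37.3847059
V = pitch²·Σt = 1.76²·31777/850 = 115.803

t(0,0)=0.676 V=115.803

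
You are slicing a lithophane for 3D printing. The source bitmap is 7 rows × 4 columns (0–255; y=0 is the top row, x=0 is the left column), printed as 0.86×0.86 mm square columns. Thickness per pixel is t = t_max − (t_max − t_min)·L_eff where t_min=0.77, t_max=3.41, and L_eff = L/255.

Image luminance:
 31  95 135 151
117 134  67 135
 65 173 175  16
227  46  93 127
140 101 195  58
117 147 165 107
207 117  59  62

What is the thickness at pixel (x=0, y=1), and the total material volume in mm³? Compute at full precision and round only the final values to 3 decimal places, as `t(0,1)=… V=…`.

span = t_max - t_min = 3.41 - 0.77 = 2.640
L(0,1) = 117, L_eff = 117/255 = 0.458824
t(0,1) = 3.41 - 2.640·0.458824 = 2.199
Σt over all 7·4 pixels = 131131/2125 ≈ 61.7087059
V = pitch²·Σt = 0.86²·131131/2125 = 45.640

t(0,1)=2.199 V=45.640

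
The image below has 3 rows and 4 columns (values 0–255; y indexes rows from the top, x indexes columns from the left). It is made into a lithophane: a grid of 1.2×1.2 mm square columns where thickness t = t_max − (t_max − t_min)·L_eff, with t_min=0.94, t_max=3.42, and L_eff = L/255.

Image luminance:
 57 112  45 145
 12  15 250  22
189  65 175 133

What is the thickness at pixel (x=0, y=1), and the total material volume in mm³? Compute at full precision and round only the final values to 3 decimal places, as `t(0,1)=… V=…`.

span = t_max - t_min = 3.42 - 0.94 = 2.480
L(0,1) = 12, L_eff = 12/255 = 0.047059
t(0,1) = 3.42 - 2.480·0.047059 = 3.303
Σt over all 3·4 pixels = 37198/1275 ≈ 29.1749020
V = pitch²·Σt = 1.2²·37198/1275 = 42.012

t(0,1)=3.303 V=42.012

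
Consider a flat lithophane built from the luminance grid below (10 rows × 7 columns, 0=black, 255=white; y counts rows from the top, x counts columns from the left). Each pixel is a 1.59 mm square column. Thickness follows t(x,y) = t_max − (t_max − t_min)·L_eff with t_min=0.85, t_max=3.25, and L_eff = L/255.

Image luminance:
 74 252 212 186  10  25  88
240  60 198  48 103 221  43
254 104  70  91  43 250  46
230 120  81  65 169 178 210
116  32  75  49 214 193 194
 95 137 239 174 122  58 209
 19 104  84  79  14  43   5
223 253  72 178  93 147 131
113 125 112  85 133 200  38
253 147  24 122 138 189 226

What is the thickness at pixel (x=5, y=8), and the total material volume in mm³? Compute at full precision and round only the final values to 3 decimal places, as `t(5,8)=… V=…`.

span = t_max - t_min = 3.25 - 0.85 = 2.400
L(5,8) = 200, L_eff = 200/255 = 0.784314
t(5,8) = 3.25 - 2.400·0.784314 = 1.368
Σt over all 10·7 pixels = 121951/850 ≈ 143.4717647
V = pitch²·Σt = 1.59²·121951/850 = 362.711

t(5,8)=1.368 V=362.711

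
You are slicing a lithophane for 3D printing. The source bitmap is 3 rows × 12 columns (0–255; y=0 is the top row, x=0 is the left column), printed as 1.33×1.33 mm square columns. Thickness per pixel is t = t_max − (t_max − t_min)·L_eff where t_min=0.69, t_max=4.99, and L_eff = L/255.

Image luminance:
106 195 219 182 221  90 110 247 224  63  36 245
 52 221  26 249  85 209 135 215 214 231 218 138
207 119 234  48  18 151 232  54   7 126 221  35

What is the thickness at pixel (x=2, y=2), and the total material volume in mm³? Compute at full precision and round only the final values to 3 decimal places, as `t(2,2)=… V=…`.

span = t_max - t_min = 4.99 - 0.69 = 4.300
L(2,2) = 234, L_eff = 234/255 = 0.917647
t(2,2) = 4.99 - 4.300·0.917647 = 1.044
Σt over all 3·12 pixels = 226613/2550 ≈ 88.8678431
V = pitch²·Σt = 1.33²·226613/2550 = 157.198

t(2,2)=1.044 V=157.198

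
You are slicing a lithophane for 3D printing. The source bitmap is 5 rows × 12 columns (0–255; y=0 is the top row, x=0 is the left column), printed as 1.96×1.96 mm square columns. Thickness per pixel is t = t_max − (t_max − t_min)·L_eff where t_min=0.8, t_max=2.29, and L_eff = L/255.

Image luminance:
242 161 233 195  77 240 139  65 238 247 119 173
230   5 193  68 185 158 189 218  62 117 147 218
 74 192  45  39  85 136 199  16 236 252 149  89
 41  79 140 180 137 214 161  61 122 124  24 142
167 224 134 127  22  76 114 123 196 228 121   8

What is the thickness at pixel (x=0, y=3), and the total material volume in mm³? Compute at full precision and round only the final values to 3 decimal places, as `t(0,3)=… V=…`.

span = t_max - t_min = 2.29 - 0.8 = 1.490
L(0,3) = 41, L_eff = 41/255 = 0.160784
t(0,3) = 2.29 - 1.490·0.160784 = 2.050
Σt over all 5·12 pixels = 563174/6375 ≈ 88.3410196
V = pitch²·Σt = 1.96²·563174/6375 = 339.371

t(0,3)=2.050 V=339.371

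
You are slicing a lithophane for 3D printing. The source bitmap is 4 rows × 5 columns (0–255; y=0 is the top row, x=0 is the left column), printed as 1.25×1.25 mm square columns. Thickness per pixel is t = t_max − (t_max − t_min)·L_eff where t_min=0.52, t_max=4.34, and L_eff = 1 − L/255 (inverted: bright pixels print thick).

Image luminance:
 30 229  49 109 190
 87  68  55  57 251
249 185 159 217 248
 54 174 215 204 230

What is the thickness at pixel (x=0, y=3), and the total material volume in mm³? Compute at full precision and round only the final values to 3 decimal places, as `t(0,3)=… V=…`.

t(0,3)=1.329 V=87.875

span = t_max - t_min = 4.34 - 0.52 = 3.820
L(0,3) = 54, L_eff = 1 - 54/255 = 0.788235 (inverted)
t(0,3) = 4.34 - 3.820·0.788235 = 1.329
Σt over all 4·5 pixels = 56.24
V = pitch²·Σt = 1.25²·56.24 = 87.875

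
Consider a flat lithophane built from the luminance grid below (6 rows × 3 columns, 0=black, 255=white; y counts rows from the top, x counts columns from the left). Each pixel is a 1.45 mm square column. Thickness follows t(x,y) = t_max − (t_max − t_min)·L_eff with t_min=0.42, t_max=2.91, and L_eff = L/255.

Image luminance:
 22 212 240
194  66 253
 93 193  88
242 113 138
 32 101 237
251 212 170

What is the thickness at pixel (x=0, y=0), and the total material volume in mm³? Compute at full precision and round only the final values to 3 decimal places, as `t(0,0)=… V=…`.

t(0,0)=2.695 V=51.474

span = t_max - t_min = 2.91 - 0.42 = 2.490
L(0,0) = 22, L_eff = 22/255 = 0.086275
t(0,0) = 2.91 - 2.490·0.086275 = 2.695
Σt over all 6·3 pixels = 208099/8500 ≈ 24.4822353
V = pitch²·Σt = 1.45²·208099/8500 = 51.474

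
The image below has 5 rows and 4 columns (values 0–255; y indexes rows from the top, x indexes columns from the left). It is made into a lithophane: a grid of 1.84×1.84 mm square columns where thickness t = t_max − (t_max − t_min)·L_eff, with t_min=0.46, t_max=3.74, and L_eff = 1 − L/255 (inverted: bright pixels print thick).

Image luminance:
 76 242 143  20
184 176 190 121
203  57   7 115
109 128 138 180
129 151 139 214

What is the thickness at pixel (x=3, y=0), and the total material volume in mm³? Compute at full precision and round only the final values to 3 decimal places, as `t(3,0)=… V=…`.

span = t_max - t_min = 3.74 - 0.46 = 3.280
L(3,0) = 20, L_eff = 1 - 20/255 = 0.921569 (inverted)
t(3,0) = 3.74 - 3.280·0.921569 = 0.717
Σt over all 5·4 pixels = 281854/6375 ≈ 44.2123922
V = pitch²·Σt = 1.84²·281854/6375 = 149.685

t(3,0)=0.717 V=149.685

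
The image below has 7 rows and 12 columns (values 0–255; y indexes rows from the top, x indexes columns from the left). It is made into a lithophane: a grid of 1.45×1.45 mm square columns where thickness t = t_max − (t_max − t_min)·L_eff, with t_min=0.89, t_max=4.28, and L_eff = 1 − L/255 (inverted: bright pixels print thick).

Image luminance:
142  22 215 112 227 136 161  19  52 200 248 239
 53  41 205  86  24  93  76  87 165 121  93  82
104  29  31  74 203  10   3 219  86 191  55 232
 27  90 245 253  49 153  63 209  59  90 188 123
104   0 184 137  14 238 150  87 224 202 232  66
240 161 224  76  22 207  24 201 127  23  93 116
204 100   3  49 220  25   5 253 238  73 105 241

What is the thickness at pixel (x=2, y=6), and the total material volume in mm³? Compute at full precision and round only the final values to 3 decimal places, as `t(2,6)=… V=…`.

span = t_max - t_min = 4.28 - 0.89 = 3.390
L(2,6) = 3, L_eff = 1 - 3/255 = 0.988235 (inverted)
t(2,6) = 4.28 - 3.390·0.988235 = 0.930
Σt over all 7·12 pixels = 212.394
V = pitch²·Σt = 1.45²·212.394 = 446.558

t(2,6)=0.930 V=446.558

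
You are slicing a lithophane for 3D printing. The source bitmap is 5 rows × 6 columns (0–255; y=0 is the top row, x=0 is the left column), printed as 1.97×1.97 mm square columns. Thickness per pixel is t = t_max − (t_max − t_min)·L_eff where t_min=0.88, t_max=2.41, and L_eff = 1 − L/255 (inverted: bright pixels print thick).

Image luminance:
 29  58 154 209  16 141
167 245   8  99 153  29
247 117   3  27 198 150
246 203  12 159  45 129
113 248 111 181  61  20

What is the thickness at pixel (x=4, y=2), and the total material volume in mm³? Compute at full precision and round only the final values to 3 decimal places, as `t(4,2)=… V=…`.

t(4,2)=2.068 V=185.771

span = t_max - t_min = 2.41 - 0.88 = 1.530
L(4,2) = 198, L_eff = 1 - 198/255 = 0.223529 (inverted)
t(4,2) = 2.41 - 1.530·0.223529 = 2.068
Σt over all 5·6 pixels = 47.868
V = pitch²·Σt = 1.97²·47.868 = 185.771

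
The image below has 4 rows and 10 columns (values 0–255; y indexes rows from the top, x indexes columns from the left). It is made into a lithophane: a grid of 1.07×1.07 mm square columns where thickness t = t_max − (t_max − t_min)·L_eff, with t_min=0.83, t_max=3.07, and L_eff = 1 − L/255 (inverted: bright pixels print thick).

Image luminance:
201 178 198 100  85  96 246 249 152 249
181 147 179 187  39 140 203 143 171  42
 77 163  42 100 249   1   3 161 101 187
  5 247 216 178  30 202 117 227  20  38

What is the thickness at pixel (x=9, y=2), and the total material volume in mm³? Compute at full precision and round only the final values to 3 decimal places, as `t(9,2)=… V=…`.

t(9,2)=2.473 V=93.828

span = t_max - t_min = 3.07 - 0.83 = 2.240
L(9,2) = 187, L_eff = 1 - 187/255 = 0.266667 (inverted)
t(9,2) = 3.07 - 2.240·0.266667 = 2.473
Σt over all 4·10 pixels = 6966/85 ≈ 81.9529412
V = pitch²·Σt = 1.07²·6966/85 = 93.828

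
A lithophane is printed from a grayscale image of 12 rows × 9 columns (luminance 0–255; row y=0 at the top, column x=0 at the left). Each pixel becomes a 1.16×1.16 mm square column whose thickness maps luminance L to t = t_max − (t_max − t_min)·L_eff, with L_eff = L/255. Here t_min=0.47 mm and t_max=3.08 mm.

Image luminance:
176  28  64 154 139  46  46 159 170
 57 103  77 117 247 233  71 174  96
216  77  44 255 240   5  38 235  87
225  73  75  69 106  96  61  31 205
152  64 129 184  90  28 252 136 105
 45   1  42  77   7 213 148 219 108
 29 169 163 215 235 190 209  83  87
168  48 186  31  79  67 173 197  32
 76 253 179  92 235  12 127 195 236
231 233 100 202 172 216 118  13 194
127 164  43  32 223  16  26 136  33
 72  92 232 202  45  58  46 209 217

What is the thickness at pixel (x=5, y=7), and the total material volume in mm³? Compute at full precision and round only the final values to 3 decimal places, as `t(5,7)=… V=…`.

t(5,7)=2.394 V=261.491

span = t_max - t_min = 3.08 - 0.47 = 2.610
L(5,7) = 67, L_eff = 67/255 = 0.262745
t(5,7) = 3.08 - 2.610·0.262745 = 2.394
Σt over all 12·9 pixels = 1651809/8500 ≈ 194.3304706
V = pitch²·Σt = 1.16²·1651809/8500 = 261.491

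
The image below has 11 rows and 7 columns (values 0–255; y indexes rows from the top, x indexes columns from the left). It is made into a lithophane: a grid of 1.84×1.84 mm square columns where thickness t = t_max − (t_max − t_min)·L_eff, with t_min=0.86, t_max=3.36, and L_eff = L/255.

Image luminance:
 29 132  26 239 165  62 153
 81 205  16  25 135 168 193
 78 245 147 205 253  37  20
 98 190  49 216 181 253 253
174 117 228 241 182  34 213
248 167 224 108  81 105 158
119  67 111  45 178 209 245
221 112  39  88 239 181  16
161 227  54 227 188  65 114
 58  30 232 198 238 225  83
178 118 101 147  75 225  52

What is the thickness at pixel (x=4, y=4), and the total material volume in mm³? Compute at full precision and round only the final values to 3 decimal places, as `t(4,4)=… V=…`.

span = t_max - t_min = 3.36 - 0.86 = 2.500
L(4,4) = 182, L_eff = 182/255 = 0.713725
t(4,4) = 3.36 - 2.500·0.713725 = 1.576
Σt over all 11·7 pixels = 192368/1275 ≈ 150.8768627
V = pitch²·Σt = 1.84²·192368/1275 = 510.809

t(4,4)=1.576 V=510.809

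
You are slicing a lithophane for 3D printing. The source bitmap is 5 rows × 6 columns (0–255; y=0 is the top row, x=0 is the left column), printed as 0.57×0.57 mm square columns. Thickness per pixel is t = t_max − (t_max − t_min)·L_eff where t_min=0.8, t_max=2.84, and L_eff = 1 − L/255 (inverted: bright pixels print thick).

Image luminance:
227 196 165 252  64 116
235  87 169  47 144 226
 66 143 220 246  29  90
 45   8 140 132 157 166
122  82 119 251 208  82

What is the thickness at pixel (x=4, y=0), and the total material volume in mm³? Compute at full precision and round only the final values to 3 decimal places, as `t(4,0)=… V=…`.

span = t_max - t_min = 2.84 - 0.8 = 2.040
L(4,0) = 64, L_eff = 1 - 64/255 = 0.749020 (inverted)
t(4,0) = 2.84 - 2.040·0.749020 = 1.312
Σt over all 5·6 pixels = 57.872
V = pitch²·Σt = 0.57²·57.872 = 18.803

t(4,0)=1.312 V=18.803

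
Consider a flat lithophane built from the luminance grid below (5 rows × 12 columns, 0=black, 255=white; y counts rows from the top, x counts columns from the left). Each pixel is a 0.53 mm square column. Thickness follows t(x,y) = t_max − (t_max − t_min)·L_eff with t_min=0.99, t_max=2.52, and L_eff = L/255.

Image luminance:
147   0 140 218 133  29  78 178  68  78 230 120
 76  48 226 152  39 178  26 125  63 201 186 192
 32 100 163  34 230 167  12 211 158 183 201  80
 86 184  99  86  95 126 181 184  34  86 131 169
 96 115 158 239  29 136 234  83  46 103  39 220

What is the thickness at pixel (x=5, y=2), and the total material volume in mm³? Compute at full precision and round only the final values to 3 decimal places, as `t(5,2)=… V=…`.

t(5,2)=1.518 V=29.897

span = t_max - t_min = 2.52 - 0.99 = 1.530
L(5,2) = 167, L_eff = 167/255 = 0.654902
t(5,2) = 2.52 - 1.530·0.654902 = 1.518
Σt over all 5·12 pixels = 106.434
V = pitch²·Σt = 0.53²·106.434 = 29.897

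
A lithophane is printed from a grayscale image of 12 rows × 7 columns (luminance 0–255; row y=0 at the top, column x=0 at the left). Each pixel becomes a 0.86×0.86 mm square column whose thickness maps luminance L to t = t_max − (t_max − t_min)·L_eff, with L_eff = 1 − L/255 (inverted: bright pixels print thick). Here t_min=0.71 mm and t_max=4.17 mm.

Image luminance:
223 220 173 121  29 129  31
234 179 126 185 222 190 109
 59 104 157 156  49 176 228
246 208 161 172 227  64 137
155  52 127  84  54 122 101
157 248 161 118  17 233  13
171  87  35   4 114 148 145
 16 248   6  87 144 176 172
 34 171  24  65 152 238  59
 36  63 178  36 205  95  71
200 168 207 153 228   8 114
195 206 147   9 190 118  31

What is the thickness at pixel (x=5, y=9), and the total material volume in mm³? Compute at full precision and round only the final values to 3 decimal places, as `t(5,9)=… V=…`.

t(5,9)=1.999 V=153.606

span = t_max - t_min = 4.17 - 0.71 = 3.460
L(5,9) = 95, L_eff = 1 - 95/255 = 0.627451 (inverted)
t(5,9) = 4.17 - 3.460·0.627451 = 1.999
Σt over all 12·7 pixels = 882671/4250 ≈ 207.6872941
V = pitch²·Σt = 0.86²·882671/4250 = 153.606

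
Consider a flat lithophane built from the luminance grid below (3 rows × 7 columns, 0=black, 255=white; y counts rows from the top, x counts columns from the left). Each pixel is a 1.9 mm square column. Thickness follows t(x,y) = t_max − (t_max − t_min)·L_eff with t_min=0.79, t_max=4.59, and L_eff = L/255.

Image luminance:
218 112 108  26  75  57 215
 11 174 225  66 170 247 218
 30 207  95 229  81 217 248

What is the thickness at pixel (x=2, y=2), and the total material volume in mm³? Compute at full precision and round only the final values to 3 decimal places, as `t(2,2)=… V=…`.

span = t_max - t_min = 4.59 - 0.79 = 3.800
L(2,2) = 95, L_eff = 95/255 = 0.372549
t(2,2) = 4.59 - 3.800·0.372549 = 3.174
Σt over all 3·7 pixels = 52277/1020 ≈ 51.2519608
V = pitch²·Σt = 1.9²·52277/1020 = 185.020

t(2,2)=3.174 V=185.020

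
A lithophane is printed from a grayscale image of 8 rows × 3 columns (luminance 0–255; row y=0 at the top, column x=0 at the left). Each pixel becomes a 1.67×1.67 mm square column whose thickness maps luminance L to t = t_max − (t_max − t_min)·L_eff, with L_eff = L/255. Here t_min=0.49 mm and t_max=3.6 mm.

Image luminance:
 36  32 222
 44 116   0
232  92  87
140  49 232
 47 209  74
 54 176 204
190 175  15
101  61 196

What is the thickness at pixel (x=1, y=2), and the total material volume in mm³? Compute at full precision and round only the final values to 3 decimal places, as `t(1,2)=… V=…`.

t(1,2)=2.478 V=146.267

span = t_max - t_min = 3.6 - 0.49 = 3.110
L(1,2) = 92, L_eff = 92/255 = 0.360784
t(1,2) = 3.6 - 3.110·0.360784 = 2.478
Σt over all 8·3 pixels = 111448/2125 ≈ 52.4461176
V = pitch²·Σt = 1.67²·111448/2125 = 146.267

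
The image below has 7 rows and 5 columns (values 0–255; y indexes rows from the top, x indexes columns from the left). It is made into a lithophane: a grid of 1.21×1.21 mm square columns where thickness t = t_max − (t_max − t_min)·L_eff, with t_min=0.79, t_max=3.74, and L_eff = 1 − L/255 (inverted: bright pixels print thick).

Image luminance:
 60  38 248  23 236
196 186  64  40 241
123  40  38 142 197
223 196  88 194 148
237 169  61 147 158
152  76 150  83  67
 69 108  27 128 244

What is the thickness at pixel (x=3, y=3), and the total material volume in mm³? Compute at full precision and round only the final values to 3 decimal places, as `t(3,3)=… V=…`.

span = t_max - t_min = 3.74 - 0.79 = 2.950
L(3,3) = 194, L_eff = 1 - 194/255 = 0.239216 (inverted)
t(3,3) = 3.74 - 2.950·0.239216 = 3.034
Σt over all 7·5 pixels = 206119/2550 ≈ 80.8309804
V = pitch²·Σt = 1.21²·206119/2550 = 118.345

t(3,3)=3.034 V=118.345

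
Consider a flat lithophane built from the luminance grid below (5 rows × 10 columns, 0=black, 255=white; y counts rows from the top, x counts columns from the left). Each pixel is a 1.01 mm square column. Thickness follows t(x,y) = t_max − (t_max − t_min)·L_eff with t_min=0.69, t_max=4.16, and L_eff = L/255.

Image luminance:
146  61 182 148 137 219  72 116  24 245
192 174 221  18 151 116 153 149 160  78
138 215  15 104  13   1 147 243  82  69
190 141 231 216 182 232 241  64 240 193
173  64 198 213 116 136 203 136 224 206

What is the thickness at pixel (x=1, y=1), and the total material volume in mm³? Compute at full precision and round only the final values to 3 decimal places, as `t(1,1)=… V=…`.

span = t_max - t_min = 4.16 - 0.69 = 3.470
L(1,1) = 174, L_eff = 174/255 = 0.682353
t(1,1) = 4.16 - 3.470·0.682353 = 1.792
Σt over all 5·10 pixels = 685091/6375 ≈ 107.4652549
V = pitch²·Σt = 1.01²·685091/6375 = 109.625

t(1,1)=1.792 V=109.625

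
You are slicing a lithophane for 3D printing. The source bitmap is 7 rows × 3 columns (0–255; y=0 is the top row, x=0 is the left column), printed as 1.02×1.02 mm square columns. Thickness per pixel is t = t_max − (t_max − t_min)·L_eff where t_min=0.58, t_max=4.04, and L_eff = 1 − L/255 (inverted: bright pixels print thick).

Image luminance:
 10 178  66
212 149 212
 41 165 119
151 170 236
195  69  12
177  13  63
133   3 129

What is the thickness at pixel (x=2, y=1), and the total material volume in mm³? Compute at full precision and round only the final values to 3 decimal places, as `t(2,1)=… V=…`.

t(2,1)=3.457 V=48.006

span = t_max - t_min = 4.04 - 0.58 = 3.460
L(2,1) = 212, L_eff = 1 - 212/255 = 0.168627 (inverted)
t(2,1) = 4.04 - 3.460·0.168627 = 3.457
Σt over all 7·3 pixels = 294157/6375 ≈ 46.1422745
V = pitch²·Σt = 1.02²·294157/6375 = 48.006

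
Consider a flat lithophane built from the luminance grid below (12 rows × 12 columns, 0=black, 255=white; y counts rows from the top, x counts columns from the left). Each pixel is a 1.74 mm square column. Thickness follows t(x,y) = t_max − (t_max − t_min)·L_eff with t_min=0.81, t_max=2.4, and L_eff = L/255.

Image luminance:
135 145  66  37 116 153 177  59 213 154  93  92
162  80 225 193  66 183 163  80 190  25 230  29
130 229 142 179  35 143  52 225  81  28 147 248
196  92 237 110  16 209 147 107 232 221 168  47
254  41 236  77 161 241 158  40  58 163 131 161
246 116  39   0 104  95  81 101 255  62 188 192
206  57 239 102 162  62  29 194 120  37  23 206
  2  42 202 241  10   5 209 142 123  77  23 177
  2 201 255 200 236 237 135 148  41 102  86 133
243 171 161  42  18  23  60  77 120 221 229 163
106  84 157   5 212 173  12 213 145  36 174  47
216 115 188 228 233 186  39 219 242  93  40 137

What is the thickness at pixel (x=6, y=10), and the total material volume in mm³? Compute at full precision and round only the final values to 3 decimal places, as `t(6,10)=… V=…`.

t(6,10)=2.325 V=688.016

span = t_max - t_min = 2.4 - 0.81 = 1.590
L(6,10) = 12, L_eff = 12/255 = 0.047059
t(6,10) = 2.4 - 1.590·0.047059 = 2.325
Σt over all 12·12 pixels = 1931607/8500 ≈ 227.2478824
V = pitch²·Σt = 1.74²·1931607/8500 = 688.016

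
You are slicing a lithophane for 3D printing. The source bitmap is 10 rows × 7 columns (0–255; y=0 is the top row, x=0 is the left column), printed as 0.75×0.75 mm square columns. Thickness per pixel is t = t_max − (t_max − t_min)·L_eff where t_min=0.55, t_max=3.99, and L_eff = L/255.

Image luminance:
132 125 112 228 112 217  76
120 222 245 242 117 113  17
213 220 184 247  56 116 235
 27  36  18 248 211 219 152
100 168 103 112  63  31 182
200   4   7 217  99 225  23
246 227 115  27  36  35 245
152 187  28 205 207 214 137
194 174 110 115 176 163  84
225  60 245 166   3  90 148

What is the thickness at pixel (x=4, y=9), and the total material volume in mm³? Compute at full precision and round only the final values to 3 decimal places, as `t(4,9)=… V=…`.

t(4,9)=3.950 V=82.681

span = t_max - t_min = 3.99 - 0.55 = 3.440
L(4,9) = 3, L_eff = 3/255 = 0.011765
t(4,9) = 3.99 - 3.440·0.011765 = 3.950
Σt over all 10·7 pixels = 1874099/12750 ≈ 146.9881569
V = pitch²·Σt = 0.75²·1874099/12750 = 82.681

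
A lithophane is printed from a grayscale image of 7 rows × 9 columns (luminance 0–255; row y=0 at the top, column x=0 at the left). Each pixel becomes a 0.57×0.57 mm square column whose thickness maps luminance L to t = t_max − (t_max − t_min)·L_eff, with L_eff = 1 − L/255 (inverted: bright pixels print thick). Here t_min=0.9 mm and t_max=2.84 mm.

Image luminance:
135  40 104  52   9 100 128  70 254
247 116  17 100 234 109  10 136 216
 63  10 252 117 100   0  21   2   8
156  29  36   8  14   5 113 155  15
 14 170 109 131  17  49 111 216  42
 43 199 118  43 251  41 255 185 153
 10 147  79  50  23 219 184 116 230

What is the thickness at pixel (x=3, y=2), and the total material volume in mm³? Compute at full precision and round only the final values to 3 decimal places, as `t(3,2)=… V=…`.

t(3,2)=1.790 V=34.207

span = t_max - t_min = 2.84 - 0.9 = 1.940
L(3,2) = 117, L_eff = 1 - 117/255 = 0.541176 (inverted)
t(3,2) = 2.84 - 1.940·0.541176 = 1.790
Σt over all 7·9 pixels = 1342367/12750 ≈ 105.2836863
V = pitch²·Σt = 0.57²·1342367/12750 = 34.207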